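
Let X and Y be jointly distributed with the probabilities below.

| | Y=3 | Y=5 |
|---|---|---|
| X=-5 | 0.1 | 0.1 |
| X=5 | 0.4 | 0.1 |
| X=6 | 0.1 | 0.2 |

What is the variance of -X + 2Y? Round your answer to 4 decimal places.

22.2100

E[X] = 3.3,  E[Y] = 3.8,  E[XY] = 12.3
var(X) = 28.3 − (3.3)² = 17.41;  var(Y) = 15.4 − (3.8)² = 0.96
cov(X,Y) = 12.3 − (3.3)(3.8) = -0.24
var(-X + 2Y) = (-1)²·17.41 + (2)²·0.96 + 2·(-1)·(2)·-0.24 = 22.21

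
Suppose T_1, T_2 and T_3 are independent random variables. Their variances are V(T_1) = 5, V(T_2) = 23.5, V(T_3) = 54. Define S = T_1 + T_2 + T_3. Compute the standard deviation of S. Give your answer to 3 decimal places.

9.083

By independence, V(S) = (1)²V(T_1) + (1)²V(T_2) + (1)²V(T_3)
= (1)²·5 + (1)²·23.5 + (1)²·54 = 82.5
sd(S) = √82.5 ≈ 9.083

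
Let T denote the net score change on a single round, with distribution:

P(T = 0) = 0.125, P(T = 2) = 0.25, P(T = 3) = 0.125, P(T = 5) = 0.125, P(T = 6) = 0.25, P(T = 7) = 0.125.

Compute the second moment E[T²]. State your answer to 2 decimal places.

E[T²] = (0)²(0.125) + (2)²(0.25) + (3)²(0.125) + (5)²(0.125) + (6)²(0.25) + (7)²(0.125) = 20.375

20.38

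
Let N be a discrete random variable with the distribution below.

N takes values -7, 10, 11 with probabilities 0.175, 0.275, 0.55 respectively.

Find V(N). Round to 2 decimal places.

45.24

E[N] = (-7)(0.175) + (10)(0.275) + (11)(0.55) = 7.575
E[N²] = (-7)²(0.175) + (10)²(0.275) + (11)²(0.55) = 102.625
V(N) = E[N²] − (E[N])² = 102.625 − (7.575)² = 45.244375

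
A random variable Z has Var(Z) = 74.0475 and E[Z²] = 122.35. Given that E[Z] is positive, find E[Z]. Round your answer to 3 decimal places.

6.950

(E[Z])² = E[Z²] − Var(Z) = 122.35 − 74.0475 = 48.3025
E[Z] = √48.3025 = 6.95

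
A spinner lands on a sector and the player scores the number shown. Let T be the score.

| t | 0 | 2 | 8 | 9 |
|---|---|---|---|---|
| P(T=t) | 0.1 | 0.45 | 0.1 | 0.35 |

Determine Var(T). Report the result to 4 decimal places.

E[T] = (0)(0.1) + (2)(0.45) + (8)(0.1) + (9)(0.35) = 4.85
E[T²] = (0)²(0.1) + (2)²(0.45) + (8)²(0.1) + (9)²(0.35) = 36.55
Var(T) = E[T²] − (E[T])² = 36.55 − (4.85)² = 13.0275

13.0275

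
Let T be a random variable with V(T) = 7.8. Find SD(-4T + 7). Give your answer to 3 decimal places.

11.171

V(-4T + 7) = (-4)²·7.8 = 124.8
SD(-4T + 7) = √124.8 ≈ 11.171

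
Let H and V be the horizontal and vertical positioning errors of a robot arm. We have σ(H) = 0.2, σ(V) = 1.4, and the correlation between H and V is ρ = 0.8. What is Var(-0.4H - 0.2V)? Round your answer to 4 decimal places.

0.1206

Var(H) = (0.2)² = 0.04;  Var(V) = (1.4)² = 1.96
cov(H,V) = ρ·σ(H)·σ(V) = 0.8·0.2·1.4 = 0.224
Var(-0.4H - 0.2V) = (-0.4)²·Var(H) + (-0.2)²·Var(V) + 2·(-0.4)·(-0.2)·cov(H,V)
= 0.16·0.04 + 0.04·1.96 + 0.16·0.224 = 0.12064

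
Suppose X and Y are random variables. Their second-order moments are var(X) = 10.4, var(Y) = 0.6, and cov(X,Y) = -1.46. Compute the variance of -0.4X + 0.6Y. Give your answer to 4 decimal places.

var(-0.4X + 0.6Y) = (-0.4)²·var(X) + (0.6)²·var(Y) + 2·(-0.4)·(0.6)·cov(X,Y)
= 0.16·10.4 + 0.36·0.6 + -0.48·-1.46 = 2.5808

2.5808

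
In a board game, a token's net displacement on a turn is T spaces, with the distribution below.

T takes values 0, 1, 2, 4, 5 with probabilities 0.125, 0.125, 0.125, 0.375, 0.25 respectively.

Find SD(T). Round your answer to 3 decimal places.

1.763

E[T] = (0)(0.125) + (1)(0.125) + (2)(0.125) + (4)(0.375) + (5)(0.25) = 3.125
E[T²] = (0)²(0.125) + (1)²(0.125) + (2)²(0.125) + (4)²(0.375) + (5)²(0.25) = 12.875
Var(T) = E[T²] − (E[T])² = 12.875 − (3.125)² = 3.109375
SD(T) = √3.109375 ≈ 1.763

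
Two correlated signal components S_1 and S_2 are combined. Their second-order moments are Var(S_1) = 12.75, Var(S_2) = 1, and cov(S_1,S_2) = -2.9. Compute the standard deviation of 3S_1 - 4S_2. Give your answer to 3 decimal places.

14.155

Var(3S_1 - 4S_2) = (3)²·Var(S_1) + (-4)²·Var(S_2) + 2·(3)·(-4)·cov(S_1,S_2)
= 9·12.75 + 16·1 + -24·-2.9 = 200.35
sd(3S_1 - 4S_2) = √200.35 ≈ 14.155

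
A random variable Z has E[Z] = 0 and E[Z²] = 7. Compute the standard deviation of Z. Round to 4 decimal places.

Var(Z) = 7 − (0)² = 7
σ(Z) = √7 ≈ 2.6458

2.6458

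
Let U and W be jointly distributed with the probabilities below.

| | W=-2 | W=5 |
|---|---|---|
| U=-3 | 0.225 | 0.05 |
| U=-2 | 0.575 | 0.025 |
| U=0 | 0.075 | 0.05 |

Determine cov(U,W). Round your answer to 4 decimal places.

E[U] = -2.025,  E[W] = -1.125
E[UW] = 2.65
cov(U,W) = E[UW] − E[U]E[W] = 2.65 − (-2.025)(-1.125) = 0.371875

0.3719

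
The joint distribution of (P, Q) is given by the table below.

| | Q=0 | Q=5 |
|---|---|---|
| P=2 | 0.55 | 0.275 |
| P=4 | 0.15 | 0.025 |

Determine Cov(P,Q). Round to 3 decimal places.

-0.275

E[P] = 2.35,  E[Q] = 1.5
E[PQ] = 3.25
Cov(P,Q) = E[PQ] − E[P]E[Q] = 3.25 − (2.35)(1.5) = -0.275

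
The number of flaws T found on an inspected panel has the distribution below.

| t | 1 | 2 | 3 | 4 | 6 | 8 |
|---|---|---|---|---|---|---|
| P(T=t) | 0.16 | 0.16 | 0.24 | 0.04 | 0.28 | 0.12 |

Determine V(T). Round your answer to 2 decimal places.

E[T] = (1)(0.16) + (2)(0.16) + (3)(0.24) + (4)(0.04) + (6)(0.28) + (8)(0.12) = 4
E[T²] = (1)²(0.16) + (2)²(0.16) + (3)²(0.24) + (4)²(0.04) + (6)²(0.28) + (8)²(0.12) = 21.36
V(T) = E[T²] − (E[T])² = 21.36 − (4)² = 5.36

5.36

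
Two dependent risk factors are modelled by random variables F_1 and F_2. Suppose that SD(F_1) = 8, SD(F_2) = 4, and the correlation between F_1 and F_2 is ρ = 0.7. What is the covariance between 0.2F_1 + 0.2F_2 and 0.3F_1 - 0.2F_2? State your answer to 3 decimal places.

3.648

Var(F_1) = (8)² = 64;  Var(F_2) = (4)² = 16
cov(F_1,F_2) = ρ·SD(F_1)·SD(F_2) = 0.7·8·4 = 22.4
cov(0.2F_1 + 0.2F_2, 0.3F_1 - 0.2F_2) = (0.2)(0.3)Var(F_1) + (0.2)(-0.2)Var(F_2) + [(0.2)(-0.2) + (0.2)(0.3)]cov(F_1,F_2)
= 0.06·64 + -0.04·16 + 0.02·22.4 = 3.648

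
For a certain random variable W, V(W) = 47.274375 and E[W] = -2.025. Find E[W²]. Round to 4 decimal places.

E[W²] = V(W) + (E[W])² = 47.274375 + (-2.025)² = 51.375

51.3750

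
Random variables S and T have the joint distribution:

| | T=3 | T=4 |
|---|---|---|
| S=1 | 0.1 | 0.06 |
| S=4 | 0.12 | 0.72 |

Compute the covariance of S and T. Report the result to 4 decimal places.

0.1944

E[S] = 3.52,  E[T] = 3.78
E[ST] = 13.5
Cov(S,T) = E[ST] − E[S]E[T] = 13.5 − (3.52)(3.78) = 0.1944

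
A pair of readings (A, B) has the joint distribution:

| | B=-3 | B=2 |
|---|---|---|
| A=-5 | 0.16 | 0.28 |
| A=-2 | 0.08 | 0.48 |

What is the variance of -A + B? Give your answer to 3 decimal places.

E[A] = -3.32,  E[B] = 0.8,  E[AB] = -1.84
Var(A) = 13.24 − (-3.32)² = 2.2176;  Var(B) = 5.2 − (0.8)² = 4.56
cov(A,B) = -1.84 − (-3.32)(0.8) = 0.816
Var(-A + B) = (-1)²·2.2176 + (1)²·4.56 + 2·(-1)·(1)·0.816 = 5.1456

5.146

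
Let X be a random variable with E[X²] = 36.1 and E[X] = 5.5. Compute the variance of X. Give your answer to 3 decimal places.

5.850

Var(X) = 36.1 − (5.5)² = 5.85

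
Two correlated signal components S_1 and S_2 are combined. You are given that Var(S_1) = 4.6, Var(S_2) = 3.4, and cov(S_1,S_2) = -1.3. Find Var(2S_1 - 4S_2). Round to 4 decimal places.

93.6000

Var(2S_1 - 4S_2) = (2)²·Var(S_1) + (-4)²·Var(S_2) + 2·(2)·(-4)·cov(S_1,S_2)
= 4·4.6 + 16·3.4 + -16·-1.3 = 93.6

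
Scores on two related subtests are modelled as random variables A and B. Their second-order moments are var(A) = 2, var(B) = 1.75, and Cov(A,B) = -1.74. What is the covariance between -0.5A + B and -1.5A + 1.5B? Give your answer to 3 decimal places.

Cov(-0.5A + B, -1.5A + 1.5B) = (-0.5)(-1.5)var(A) + (1)(1.5)var(B) + [(-0.5)(1.5) + (1)(-1.5)]Cov(A,B)
= 0.75·2 + 1.5·1.75 + -2.25·-1.74 = 8.04

8.040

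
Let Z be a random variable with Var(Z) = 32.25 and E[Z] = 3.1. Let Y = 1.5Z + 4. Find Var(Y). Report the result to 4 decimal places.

72.5625

Var(1.5Z + 4) = (1.5)²·Var(Z) = 2.25·32.25 = 72.5625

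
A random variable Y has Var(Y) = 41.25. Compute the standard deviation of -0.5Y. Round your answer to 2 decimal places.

Var(-0.5Y) = (-0.5)²·41.25 = 10.3125
sd(-0.5Y) = √10.3125 ≈ 3.21

3.21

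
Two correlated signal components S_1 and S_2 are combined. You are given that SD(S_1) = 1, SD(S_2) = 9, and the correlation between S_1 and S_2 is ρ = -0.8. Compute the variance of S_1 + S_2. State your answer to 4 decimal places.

var(S_1) = (1)² = 1;  var(S_2) = (9)² = 81
cov(S_1,S_2) = ρ·SD(S_1)·SD(S_2) = -0.8·1·9 = -7.2
var(S_1 + S_2) = (1)²·var(S_1) + (1)²·var(S_2) + 2·(1)·(1)·cov(S_1,S_2)
= 1·1 + 1·81 + 2·-7.2 = 67.6

67.6000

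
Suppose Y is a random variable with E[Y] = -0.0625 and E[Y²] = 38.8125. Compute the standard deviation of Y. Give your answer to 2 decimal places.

6.23

var(Y) = 38.8125 − (-0.0625)² = 38.80859375
sd(Y) = √38.80859375 ≈ 6.23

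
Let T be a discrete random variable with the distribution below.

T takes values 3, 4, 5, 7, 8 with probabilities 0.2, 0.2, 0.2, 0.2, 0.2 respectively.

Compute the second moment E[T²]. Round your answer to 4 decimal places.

32.6000

E[T²] = (3)²(0.2) + (4)²(0.2) + (5)²(0.2) + (7)²(0.2) + (8)²(0.2) = 32.6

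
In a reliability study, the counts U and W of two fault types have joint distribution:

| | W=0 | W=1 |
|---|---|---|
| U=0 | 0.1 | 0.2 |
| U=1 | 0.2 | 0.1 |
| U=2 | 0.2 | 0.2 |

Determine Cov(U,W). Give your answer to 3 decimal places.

E[U] = 1.1,  E[W] = 0.5
E[UW] = 0.5
Cov(U,W) = E[UW] − E[U]E[W] = 0.5 − (1.1)(0.5) = -0.05

-0.050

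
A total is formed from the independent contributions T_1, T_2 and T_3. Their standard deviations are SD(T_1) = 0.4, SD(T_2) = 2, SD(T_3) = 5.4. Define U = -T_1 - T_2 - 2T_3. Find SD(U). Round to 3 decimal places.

var(T_1) = 0.16, var(T_2) = 4, var(T_3) = 29.16
By independence, var(U) = (-1)²var(T_1) + (-1)²var(T_2) + (-2)²var(T_3)
= (-1)²·0.16 + (-1)²·4 + (-2)²·29.16 = 120.8
SD(U) = √120.8 ≈ 10.991

10.991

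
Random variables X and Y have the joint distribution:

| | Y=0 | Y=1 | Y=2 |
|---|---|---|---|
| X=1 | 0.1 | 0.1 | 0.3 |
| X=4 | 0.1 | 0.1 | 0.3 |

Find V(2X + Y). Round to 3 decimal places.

9.640

E[X] = 2.5,  E[Y] = 1.4,  E[XY] = 3.5
V(X) = 8.5 − (2.5)² = 2.25;  V(Y) = 2.6 − (1.4)² = 0.64
cov(X,Y) = 3.5 − (2.5)(1.4) = 0
V(2X + Y) = (2)²·2.25 + (1)²·0.64 + 2·(2)·(1)·0 = 9.64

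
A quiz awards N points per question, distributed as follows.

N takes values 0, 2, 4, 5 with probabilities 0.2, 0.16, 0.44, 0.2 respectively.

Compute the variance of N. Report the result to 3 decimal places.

3.194

E[N] = (0)(0.2) + (2)(0.16) + (4)(0.44) + (5)(0.2) = 3.08
E[N²] = (0)²(0.2) + (2)²(0.16) + (4)²(0.44) + (5)²(0.2) = 12.68
Var(N) = E[N²] − (E[N])² = 12.68 − (3.08)² = 3.1936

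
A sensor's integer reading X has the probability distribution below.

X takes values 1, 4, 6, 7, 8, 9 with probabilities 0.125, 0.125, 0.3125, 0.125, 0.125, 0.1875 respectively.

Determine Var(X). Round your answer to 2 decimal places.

E[X] = (1)(0.125) + (4)(0.125) + (6)(0.3125) + (7)(0.125) + (8)(0.125) + (9)(0.1875) = 6.0625
E[X²] = (1)²(0.125) + (4)²(0.125) + (6)²(0.3125) + (7)²(0.125) + (8)²(0.125) + (9)²(0.1875) = 42.6875
Var(X) = E[X²] − (E[X])² = 42.6875 − (6.0625)² = 5.93359375

5.93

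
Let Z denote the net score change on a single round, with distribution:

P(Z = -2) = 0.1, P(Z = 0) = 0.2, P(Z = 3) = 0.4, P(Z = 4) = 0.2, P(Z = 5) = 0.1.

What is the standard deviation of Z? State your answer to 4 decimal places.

E[Z] = (-2)(0.1) + (0)(0.2) + (3)(0.4) + (4)(0.2) + (5)(0.1) = 2.3
E[Z²] = (-2)²(0.1) + (0)²(0.2) + (3)²(0.4) + (4)²(0.2) + (5)²(0.1) = 9.7
V(Z) = E[Z²] − (E[Z])² = 9.7 − (2.3)² = 4.41
σ(Z) = √4.41 ≈ 2.1000

2.1000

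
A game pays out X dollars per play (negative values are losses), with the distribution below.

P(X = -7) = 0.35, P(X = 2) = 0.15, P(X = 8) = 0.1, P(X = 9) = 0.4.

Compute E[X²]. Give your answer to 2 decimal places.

56.55

E[X²] = (-7)²(0.35) + (2)²(0.15) + (8)²(0.1) + (9)²(0.4) = 56.55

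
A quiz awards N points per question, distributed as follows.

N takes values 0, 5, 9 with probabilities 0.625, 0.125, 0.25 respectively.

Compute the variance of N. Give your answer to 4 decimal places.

E[N] = (0)(0.625) + (5)(0.125) + (9)(0.25) = 2.875
E[N²] = (0)²(0.625) + (5)²(0.125) + (9)²(0.25) = 23.375
Var(N) = E[N²] − (E[N])² = 23.375 − (2.875)² = 15.109375

15.1094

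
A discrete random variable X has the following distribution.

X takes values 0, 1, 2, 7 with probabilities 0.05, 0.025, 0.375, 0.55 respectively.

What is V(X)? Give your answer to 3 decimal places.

E[X] = (0)(0.05) + (1)(0.025) + (2)(0.375) + (7)(0.55) = 4.625
E[X²] = (0)²(0.05) + (1)²(0.025) + (2)²(0.375) + (7)²(0.55) = 28.475
V(X) = E[X²] − (E[X])² = 28.475 − (4.625)² = 7.084375

7.084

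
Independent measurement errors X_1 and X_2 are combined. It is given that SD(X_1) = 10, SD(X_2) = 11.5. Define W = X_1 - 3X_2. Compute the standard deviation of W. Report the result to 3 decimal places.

Var(X_1) = 100, Var(X_2) = 132.25
By independence, Var(W) = (1)²Var(X_1) + (-3)²Var(X_2)
= (1)²·100 + (-3)²·132.25 = 1290.25
SD(W) = √1290.25 ≈ 35.920

35.920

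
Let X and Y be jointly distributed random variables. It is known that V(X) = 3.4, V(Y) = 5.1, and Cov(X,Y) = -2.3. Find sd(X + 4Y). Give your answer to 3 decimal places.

8.161

V(X + 4Y) = (1)²·V(X) + (4)²·V(Y) + 2·(1)·(4)·Cov(X,Y)
= 1·3.4 + 16·5.1 + 8·-2.3 = 66.6
sd(X + 4Y) = √66.6 ≈ 8.161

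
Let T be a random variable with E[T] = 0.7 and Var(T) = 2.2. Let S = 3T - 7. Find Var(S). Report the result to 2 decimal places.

19.80

Var(3T - 7) = (3)²·Var(T) = 9·2.2 = 19.8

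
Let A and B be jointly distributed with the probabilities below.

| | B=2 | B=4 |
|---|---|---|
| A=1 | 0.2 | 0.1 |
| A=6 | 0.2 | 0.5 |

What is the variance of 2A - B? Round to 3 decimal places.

18.760

E[A] = 4.5,  E[B] = 3.2,  E[AB] = 15.2
Var(A) = 25.5 − (4.5)² = 5.25;  Var(B) = 11.2 − (3.2)² = 0.96
cov(A,B) = 15.2 − (4.5)(3.2) = 0.8
Var(2A - B) = (2)²·5.25 + (-1)²·0.96 + 2·(2)·(-1)·0.8 = 18.76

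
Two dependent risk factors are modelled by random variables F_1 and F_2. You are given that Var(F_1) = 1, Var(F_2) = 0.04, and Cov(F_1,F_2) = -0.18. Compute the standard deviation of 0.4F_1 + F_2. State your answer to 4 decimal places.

0.2366

Var(0.4F_1 + F_2) = (0.4)²·Var(F_1) + (1)²·Var(F_2) + 2·(0.4)·(1)·Cov(F_1,F_2)
= 0.16·1 + 1·0.04 + 0.8·-0.18 = 0.056
SD(0.4F_1 + F_2) = √0.056 ≈ 0.2366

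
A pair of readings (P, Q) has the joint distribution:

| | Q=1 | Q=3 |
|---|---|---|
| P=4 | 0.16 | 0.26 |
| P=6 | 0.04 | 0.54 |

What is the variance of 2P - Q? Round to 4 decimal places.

E[P] = 5.16,  E[Q] = 2.6,  E[PQ] = 13.72
Var(P) = 27.6 − (5.16)² = 0.9744;  Var(Q) = 7.4 − (2.6)² = 0.64
Cov(P,Q) = 13.72 − (5.16)(2.6) = 0.304
Var(2P - Q) = (2)²·0.9744 + (-1)²·0.64 + 2·(2)·(-1)·0.304 = 3.3216

3.3216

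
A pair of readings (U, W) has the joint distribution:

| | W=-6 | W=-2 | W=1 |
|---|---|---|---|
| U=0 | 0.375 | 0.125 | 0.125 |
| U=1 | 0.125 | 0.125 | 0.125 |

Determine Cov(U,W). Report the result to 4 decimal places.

E[U] = 0.375,  E[W] = -3.25
E[UW] = -0.875
Cov(U,W) = E[UW] − E[U]E[W] = -0.875 − (0.375)(-3.25) = 0.34375

0.3438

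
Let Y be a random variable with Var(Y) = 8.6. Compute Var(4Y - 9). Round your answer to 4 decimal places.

137.6000

Var(4Y - 9) = (4)²·Var(Y) = 16·8.6 = 137.6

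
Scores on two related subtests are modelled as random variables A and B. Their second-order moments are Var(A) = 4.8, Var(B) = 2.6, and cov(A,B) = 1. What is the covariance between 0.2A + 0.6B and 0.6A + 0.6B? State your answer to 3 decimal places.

1.992

cov(0.2A + 0.6B, 0.6A + 0.6B) = (0.2)(0.6)Var(A) + (0.6)(0.6)Var(B) + [(0.2)(0.6) + (0.6)(0.6)]cov(A,B)
= 0.12·4.8 + 0.36·2.6 + 0.48·1 = 1.992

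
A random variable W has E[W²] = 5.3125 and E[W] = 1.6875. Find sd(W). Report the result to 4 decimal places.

1.5700

V(W) = 5.3125 − (1.6875)² = 2.46484375
sd(W) = √2.46484375 ≈ 1.5700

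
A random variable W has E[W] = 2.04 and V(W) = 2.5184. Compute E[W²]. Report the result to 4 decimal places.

6.6800

E[W²] = V(W) + (E[W])² = 2.5184 + (2.04)² = 6.68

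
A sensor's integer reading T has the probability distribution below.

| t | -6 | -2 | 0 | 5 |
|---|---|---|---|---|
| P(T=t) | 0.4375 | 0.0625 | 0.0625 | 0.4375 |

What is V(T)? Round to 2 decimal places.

E[T] = (-6)(0.4375) + (-2)(0.0625) + (0)(0.0625) + (5)(0.4375) = -0.5625
E[T²] = (-6)²(0.4375) + (-2)²(0.0625) + (0)²(0.0625) + (5)²(0.4375) = 26.9375
V(T) = E[T²] − (E[T])² = 26.9375 − (-0.5625)² = 26.62109375

26.62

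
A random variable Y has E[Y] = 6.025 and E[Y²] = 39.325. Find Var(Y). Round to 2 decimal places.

Var(Y) = 39.325 − (6.025)² = 3.024375

3.02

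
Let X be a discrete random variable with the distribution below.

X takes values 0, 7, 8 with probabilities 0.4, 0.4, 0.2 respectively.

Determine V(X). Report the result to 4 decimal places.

13.0400

E[X] = (0)(0.4) + (7)(0.4) + (8)(0.2) = 4.4
E[X²] = (0)²(0.4) + (7)²(0.4) + (8)²(0.2) = 32.4
V(X) = E[X²] − (E[X])² = 32.4 − (4.4)² = 13.04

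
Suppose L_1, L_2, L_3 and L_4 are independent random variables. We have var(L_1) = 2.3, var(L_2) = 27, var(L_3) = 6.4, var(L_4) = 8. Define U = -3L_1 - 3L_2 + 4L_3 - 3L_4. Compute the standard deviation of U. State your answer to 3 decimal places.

By independence, var(U) = (-3)²var(L_1) + (-3)²var(L_2) + (4)²var(L_3) + (-3)²var(L_4)
= (-3)²·2.3 + (-3)²·27 + (4)²·6.4 + (-3)²·8 = 438.1
sd(U) = √438.1 ≈ 20.931

20.931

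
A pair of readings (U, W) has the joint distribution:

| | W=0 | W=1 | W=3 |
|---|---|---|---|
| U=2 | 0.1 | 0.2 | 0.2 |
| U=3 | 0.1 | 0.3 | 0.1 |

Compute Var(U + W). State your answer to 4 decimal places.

E[U] = 2.5,  E[W] = 1.4,  E[UW] = 3.4
Var(U) = 6.5 − (2.5)² = 0.25;  Var(W) = 3.2 − (1.4)² = 1.24
cov(U,W) = 3.4 − (2.5)(1.4) = -0.1
Var(U + W) = (1)²·0.25 + (1)²·1.24 + 2·(1)·(1)·-0.1 = 1.29

1.2900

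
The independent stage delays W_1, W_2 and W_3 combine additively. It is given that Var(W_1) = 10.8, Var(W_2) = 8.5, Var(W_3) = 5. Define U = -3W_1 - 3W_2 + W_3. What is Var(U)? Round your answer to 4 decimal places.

By independence, Var(U) = (-3)²Var(W_1) + (-3)²Var(W_2) + (1)²Var(W_3)
= (-3)²·10.8 + (-3)²·8.5 + (1)²·5 = 178.7

178.7000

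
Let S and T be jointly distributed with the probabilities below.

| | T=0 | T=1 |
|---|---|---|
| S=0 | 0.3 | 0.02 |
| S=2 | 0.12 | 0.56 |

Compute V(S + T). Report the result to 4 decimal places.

E[S] = 1.36,  E[T] = 0.58,  E[ST] = 1.12
V(S) = 2.72 − (1.36)² = 0.8704;  V(T) = 0.58 − (0.58)² = 0.2436
Cov(S,T) = 1.12 − (1.36)(0.58) = 0.3312
V(S + T) = (1)²·0.8704 + (1)²·0.2436 + 2·(1)·(1)·0.3312 = 1.7764

1.7764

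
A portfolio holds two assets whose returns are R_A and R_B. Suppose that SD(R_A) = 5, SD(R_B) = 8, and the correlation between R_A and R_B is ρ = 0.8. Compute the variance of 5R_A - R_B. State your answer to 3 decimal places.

369.000

Var(R_A) = (5)² = 25;  Var(R_B) = (8)² = 64
Cov(R_A,R_B) = ρ·SD(R_A)·SD(R_B) = 0.8·5·8 = 32
Var(5R_A - R_B) = (5)²·Var(R_A) + (-1)²·Var(R_B) + 2·(5)·(-1)·Cov(R_A,R_B)
= 25·25 + 1·64 + -10·32 = 369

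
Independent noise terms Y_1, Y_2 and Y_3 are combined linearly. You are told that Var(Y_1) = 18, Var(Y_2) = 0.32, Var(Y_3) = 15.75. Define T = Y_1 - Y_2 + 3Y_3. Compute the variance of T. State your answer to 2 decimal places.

160.07

By independence, Var(T) = (1)²Var(Y_1) + (-1)²Var(Y_2) + (3)²Var(Y_3)
= (1)²·18 + (-1)²·0.32 + (3)²·15.75 = 160.07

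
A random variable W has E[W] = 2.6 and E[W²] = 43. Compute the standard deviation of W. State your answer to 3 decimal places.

6.020

Var(W) = 43 − (2.6)² = 36.24
SD(W) = √36.24 ≈ 6.020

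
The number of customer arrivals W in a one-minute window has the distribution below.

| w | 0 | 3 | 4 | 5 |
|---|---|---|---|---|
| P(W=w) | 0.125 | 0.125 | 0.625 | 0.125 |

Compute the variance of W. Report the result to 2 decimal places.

2.00

E[W] = (0)(0.125) + (3)(0.125) + (4)(0.625) + (5)(0.125) = 3.5
E[W²] = (0)²(0.125) + (3)²(0.125) + (4)²(0.625) + (5)²(0.125) = 14.25
V(W) = E[W²] − (E[W])² = 14.25 − (3.5)² = 2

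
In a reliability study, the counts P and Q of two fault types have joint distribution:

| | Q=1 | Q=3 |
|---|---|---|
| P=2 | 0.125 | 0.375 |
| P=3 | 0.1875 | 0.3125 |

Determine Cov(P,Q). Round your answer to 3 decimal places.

E[P] = 2.5,  E[Q] = 2.375
E[PQ] = 5.875
Cov(P,Q) = E[PQ] − E[P]E[Q] = 5.875 − (2.5)(2.375) = -0.0625

-0.063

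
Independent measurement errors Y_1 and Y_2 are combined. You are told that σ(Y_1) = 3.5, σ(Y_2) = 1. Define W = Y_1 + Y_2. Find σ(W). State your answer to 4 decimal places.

3.6401

Var(Y_1) = 12.25, Var(Y_2) = 1
By independence, Var(W) = (1)²Var(Y_1) + (1)²Var(Y_2)
= (1)²·12.25 + (1)²·1 = 13.25
σ(W) = √13.25 ≈ 3.6401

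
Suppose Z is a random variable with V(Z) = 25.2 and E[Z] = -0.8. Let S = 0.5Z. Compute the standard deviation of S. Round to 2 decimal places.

2.51

V(0.5Z) = (0.5)²·25.2 = 6.3
σ(S) = √6.3 ≈ 2.51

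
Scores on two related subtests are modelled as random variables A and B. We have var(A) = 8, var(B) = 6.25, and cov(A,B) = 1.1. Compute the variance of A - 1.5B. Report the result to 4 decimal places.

18.7625

var(A - 1.5B) = (1)²·var(A) + (-1.5)²·var(B) + 2·(1)·(-1.5)·cov(A,B)
= 1·8 + 2.25·6.25 + -3·1.1 = 18.7625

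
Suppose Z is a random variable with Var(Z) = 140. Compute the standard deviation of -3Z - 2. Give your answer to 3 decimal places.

35.496

Var(-3Z - 2) = (-3)²·140 = 1260
σ(-3Z - 2) = √1260 ≈ 35.496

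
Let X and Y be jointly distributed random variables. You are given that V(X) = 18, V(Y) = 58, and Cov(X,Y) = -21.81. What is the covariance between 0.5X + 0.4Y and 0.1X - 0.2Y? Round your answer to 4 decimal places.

Cov(0.5X + 0.4Y, 0.1X - 0.2Y) = (0.5)(0.1)V(X) + (0.4)(-0.2)V(Y) + [(0.5)(-0.2) + (0.4)(0.1)]Cov(X,Y)
= 0.05·18 + -0.08·58 + -0.06·-21.81 = -2.4314

-2.4314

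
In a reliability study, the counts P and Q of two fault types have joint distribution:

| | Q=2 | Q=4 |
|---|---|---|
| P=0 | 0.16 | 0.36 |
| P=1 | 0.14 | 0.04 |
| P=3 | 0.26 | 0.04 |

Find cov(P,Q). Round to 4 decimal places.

-0.6304

E[P] = 1.08,  E[Q] = 2.88
E[PQ] = 2.48
cov(P,Q) = E[PQ] − E[P]E[Q] = 2.48 − (1.08)(2.88) = -0.6304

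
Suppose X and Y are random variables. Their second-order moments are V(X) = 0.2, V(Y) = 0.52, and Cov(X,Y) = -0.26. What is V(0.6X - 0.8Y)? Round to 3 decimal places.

V(0.6X - 0.8Y) = (0.6)²·V(X) + (-0.8)²·V(Y) + 2·(0.6)·(-0.8)·Cov(X,Y)
= 0.36·0.2 + 0.64·0.52 + -0.96·-0.26 = 0.6544

0.654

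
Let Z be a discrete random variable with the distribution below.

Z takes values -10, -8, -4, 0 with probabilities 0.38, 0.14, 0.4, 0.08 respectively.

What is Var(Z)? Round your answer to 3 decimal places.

E[Z] = (-10)(0.38) + (-8)(0.14) + (-4)(0.4) + (0)(0.08) = -6.52
E[Z²] = (-10)²(0.38) + (-8)²(0.14) + (-4)²(0.4) + (0)²(0.08) = 53.36
Var(Z) = E[Z²] − (E[Z])² = 53.36 − (-6.52)² = 10.8496

10.850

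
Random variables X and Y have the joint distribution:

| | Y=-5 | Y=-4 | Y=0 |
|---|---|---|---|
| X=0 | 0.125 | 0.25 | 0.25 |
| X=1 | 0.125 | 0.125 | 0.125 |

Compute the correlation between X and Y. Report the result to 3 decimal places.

E[X] = 0.375,  E[Y] = -2.75
E[XY] = -1.125
cov(X,Y) = E[XY] − E[X]E[Y] = -1.125 − (0.375)(-2.75) = -0.09375
Var(X) = 0.234375,  Var(Y) = 4.6875
ρ = -0.09375 / √(0.234375·4.6875) ≈ -0.089

-0.089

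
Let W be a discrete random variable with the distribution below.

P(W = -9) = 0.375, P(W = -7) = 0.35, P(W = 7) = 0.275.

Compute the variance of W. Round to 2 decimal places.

45.79

E[W] = (-9)(0.375) + (-7)(0.35) + (7)(0.275) = -3.9
E[W²] = (-9)²(0.375) + (-7)²(0.35) + (7)²(0.275) = 61
Var(W) = E[W²] − (E[W])² = 61 − (-3.9)² = 45.79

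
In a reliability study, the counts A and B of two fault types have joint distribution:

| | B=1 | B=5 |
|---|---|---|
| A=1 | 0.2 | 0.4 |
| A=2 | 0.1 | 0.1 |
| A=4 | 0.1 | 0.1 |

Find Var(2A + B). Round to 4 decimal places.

E[A] = 1.8,  E[B] = 3.4,  E[AB] = 5.8
Var(A) = 4.6 − (1.8)² = 1.36;  Var(B) = 15.4 − (3.4)² = 3.84
Cov(A,B) = 5.8 − (1.8)(3.4) = -0.32
Var(2A + B) = (2)²·1.36 + (1)²·3.84 + 2·(2)·(1)·-0.32 = 8

8.0000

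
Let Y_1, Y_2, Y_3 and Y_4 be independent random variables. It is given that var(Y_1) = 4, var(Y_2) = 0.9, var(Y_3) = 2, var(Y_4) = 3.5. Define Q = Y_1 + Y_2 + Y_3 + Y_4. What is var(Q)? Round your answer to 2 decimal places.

By independence, var(Q) = (1)²var(Y_1) + (1)²var(Y_2) + (1)²var(Y_3) + (1)²var(Y_4)
= (1)²·4 + (1)²·0.9 + (1)²·2 + (1)²·3.5 = 10.4

10.40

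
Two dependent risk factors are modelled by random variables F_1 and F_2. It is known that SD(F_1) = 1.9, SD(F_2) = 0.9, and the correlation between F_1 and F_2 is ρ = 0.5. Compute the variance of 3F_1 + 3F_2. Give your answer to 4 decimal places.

V(F_1) = (1.9)² = 3.61;  V(F_2) = (0.9)² = 0.81
cov(F_1,F_2) = ρ·SD(F_1)·SD(F_2) = 0.5·1.9·0.9 = 0.855
V(3F_1 + 3F_2) = (3)²·V(F_1) + (3)²·V(F_2) + 2·(3)·(3)·cov(F_1,F_2)
= 9·3.61 + 9·0.81 + 18·0.855 = 55.17

55.1700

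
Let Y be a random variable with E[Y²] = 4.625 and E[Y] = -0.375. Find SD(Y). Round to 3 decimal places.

2.118

Var(Y) = 4.625 − (-0.375)² = 4.484375
SD(Y) = √4.484375 ≈ 2.118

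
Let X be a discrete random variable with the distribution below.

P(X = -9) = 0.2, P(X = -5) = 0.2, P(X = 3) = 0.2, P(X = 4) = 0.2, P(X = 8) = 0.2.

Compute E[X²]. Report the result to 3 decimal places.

39.000

E[X²] = (-9)²(0.2) + (-5)²(0.2) + (3)²(0.2) + (4)²(0.2) + (8)²(0.2) = 39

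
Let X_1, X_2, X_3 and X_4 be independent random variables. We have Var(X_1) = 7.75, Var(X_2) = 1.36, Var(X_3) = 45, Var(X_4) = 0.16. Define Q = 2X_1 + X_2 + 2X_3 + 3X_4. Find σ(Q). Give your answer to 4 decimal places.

14.6219

By independence, Var(Q) = (2)²Var(X_1) + (1)²Var(X_2) + (2)²Var(X_3) + (3)²Var(X_4)
= (2)²·7.75 + (1)²·1.36 + (2)²·45 + (3)²·0.16 = 213.8
σ(Q) = √213.8 ≈ 14.6219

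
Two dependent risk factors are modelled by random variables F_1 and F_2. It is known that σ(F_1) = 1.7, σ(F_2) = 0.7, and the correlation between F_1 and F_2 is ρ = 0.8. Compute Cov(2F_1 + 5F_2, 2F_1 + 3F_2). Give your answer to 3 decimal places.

34.142

var(F_1) = (1.7)² = 2.89;  var(F_2) = (0.7)² = 0.49
Cov(F_1,F_2) = ρ·σ(F_1)·σ(F_2) = 0.8·1.7·0.7 = 0.952
Cov(2F_1 + 5F_2, 2F_1 + 3F_2) = (2)(2)var(F_1) + (5)(3)var(F_2) + [(2)(3) + (5)(2)]Cov(F_1,F_2)
= 4·2.89 + 15·0.49 + 16·0.952 = 34.142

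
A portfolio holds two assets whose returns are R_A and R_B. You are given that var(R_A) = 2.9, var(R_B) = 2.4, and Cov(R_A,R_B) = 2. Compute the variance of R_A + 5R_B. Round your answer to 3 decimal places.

var(R_A + 5R_B) = (1)²·var(R_A) + (5)²·var(R_B) + 2·(1)·(5)·Cov(R_A,R_B)
= 1·2.9 + 25·2.4 + 10·2 = 82.9

82.900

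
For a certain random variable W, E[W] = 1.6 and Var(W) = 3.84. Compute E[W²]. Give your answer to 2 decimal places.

6.40

E[W²] = Var(W) + (E[W])² = 3.84 + (1.6)² = 6.4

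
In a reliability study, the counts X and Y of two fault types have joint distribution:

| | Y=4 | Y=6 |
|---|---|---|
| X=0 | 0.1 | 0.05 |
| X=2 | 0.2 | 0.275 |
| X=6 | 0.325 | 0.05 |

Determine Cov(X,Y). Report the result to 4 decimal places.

-0.7000

E[X] = 3.2,  E[Y] = 4.75
E[XY] = 14.5
Cov(X,Y) = E[XY] − E[X]E[Y] = 14.5 − (3.2)(4.75) = -0.7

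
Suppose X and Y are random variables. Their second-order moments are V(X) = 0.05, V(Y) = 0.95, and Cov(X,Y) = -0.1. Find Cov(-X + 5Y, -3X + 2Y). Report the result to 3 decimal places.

11.350

Cov(-X + 5Y, -3X + 2Y) = (-1)(-3)V(X) + (5)(2)V(Y) + [(-1)(2) + (5)(-3)]Cov(X,Y)
= 3·0.05 + 10·0.95 + -17·-0.1 = 11.35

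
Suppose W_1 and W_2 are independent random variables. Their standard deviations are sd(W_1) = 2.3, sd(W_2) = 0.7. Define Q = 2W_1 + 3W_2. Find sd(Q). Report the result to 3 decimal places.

Var(W_1) = 5.29, Var(W_2) = 0.49
By independence, Var(Q) = (2)²Var(W_1) + (3)²Var(W_2)
= (2)²·5.29 + (3)²·0.49 = 25.57
sd(Q) = √25.57 ≈ 5.057

5.057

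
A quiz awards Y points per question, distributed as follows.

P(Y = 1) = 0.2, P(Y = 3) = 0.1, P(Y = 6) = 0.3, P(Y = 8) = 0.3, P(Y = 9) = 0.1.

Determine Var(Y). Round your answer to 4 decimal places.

7.8400

E[Y] = (1)(0.2) + (3)(0.1) + (6)(0.3) + (8)(0.3) + (9)(0.1) = 5.6
E[Y²] = (1)²(0.2) + (3)²(0.1) + (6)²(0.3) + (8)²(0.3) + (9)²(0.1) = 39.2
Var(Y) = E[Y²] − (E[Y])² = 39.2 − (5.6)² = 7.84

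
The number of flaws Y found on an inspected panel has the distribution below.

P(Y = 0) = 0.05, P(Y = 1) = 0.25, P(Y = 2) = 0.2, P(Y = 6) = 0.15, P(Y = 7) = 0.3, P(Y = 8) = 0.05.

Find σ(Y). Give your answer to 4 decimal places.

E[Y] = (0)(0.05) + (1)(0.25) + (2)(0.2) + (6)(0.15) + (7)(0.3) + (8)(0.05) = 4.05
E[Y²] = (0)²(0.05) + (1)²(0.25) + (2)²(0.2) + (6)²(0.15) + (7)²(0.3) + (8)²(0.05) = 24.35
var(Y) = E[Y²] − (E[Y])² = 24.35 − (4.05)² = 7.9475
σ(Y) = √7.9475 ≈ 2.8191

2.8191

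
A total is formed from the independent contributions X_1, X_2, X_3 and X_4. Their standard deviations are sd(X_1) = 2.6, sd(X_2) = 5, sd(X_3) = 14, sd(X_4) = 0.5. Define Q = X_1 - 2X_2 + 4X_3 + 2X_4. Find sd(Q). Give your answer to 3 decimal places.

Var(X_1) = 6.76, Var(X_2) = 25, Var(X_3) = 196, Var(X_4) = 0.25
By independence, Var(Q) = (1)²Var(X_1) + (-2)²Var(X_2) + (4)²Var(X_3) + (2)²Var(X_4)
= (1)²·6.76 + (-2)²·25 + (4)²·196 + (2)²·0.25 = 3243.76
sd(Q) = √3243.76 ≈ 56.954

56.954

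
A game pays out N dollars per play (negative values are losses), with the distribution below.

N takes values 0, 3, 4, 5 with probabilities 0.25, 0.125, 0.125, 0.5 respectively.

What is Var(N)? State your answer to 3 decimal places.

E[N] = (0)(0.25) + (3)(0.125) + (4)(0.125) + (5)(0.5) = 3.375
E[N²] = (0)²(0.25) + (3)²(0.125) + (4)²(0.125) + (5)²(0.5) = 15.625
Var(N) = E[N²] − (E[N])² = 15.625 − (3.375)² = 4.234375

4.234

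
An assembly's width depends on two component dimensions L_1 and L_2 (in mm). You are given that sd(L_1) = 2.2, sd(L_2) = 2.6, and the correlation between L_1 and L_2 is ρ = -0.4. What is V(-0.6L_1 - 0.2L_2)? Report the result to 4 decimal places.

1.4637

V(L_1) = (2.2)² = 4.84;  V(L_2) = (2.6)² = 6.76
cov(L_1,L_2) = ρ·sd(L_1)·sd(L_2) = -0.4·2.2·2.6 = -2.288
V(-0.6L_1 - 0.2L_2) = (-0.6)²·V(L_1) + (-0.2)²·V(L_2) + 2·(-0.6)·(-0.2)·cov(L_1,L_2)
= 0.36·4.84 + 0.04·6.76 + 0.24·-2.288 = 1.46368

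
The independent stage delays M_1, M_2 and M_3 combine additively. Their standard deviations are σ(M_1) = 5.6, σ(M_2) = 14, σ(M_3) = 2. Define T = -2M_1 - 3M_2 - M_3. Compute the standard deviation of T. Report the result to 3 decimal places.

Var(M_1) = 31.36, Var(M_2) = 196, Var(M_3) = 4
By independence, Var(T) = (-2)²Var(M_1) + (-3)²Var(M_2) + (-1)²Var(M_3)
= (-2)²·31.36 + (-3)²·196 + (-1)²·4 = 1893.44
σ(T) = √1893.44 ≈ 43.514

43.514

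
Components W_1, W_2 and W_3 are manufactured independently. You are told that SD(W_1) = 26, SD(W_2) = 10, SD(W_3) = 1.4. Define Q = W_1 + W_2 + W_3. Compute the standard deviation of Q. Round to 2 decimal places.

Var(W_1) = 676, Var(W_2) = 100, Var(W_3) = 1.96
By independence, Var(Q) = (1)²Var(W_1) + (1)²Var(W_2) + (1)²Var(W_3)
= (1)²·676 + (1)²·100 + (1)²·1.96 = 777.96
SD(Q) = √777.96 ≈ 27.89

27.89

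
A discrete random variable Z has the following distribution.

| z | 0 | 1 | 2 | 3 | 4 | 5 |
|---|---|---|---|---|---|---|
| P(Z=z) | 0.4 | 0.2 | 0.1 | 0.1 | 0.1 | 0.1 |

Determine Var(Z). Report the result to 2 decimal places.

E[Z] = (0)(0.4) + (1)(0.2) + (2)(0.1) + (3)(0.1) + (4)(0.1) + (5)(0.1) = 1.6
E[Z²] = (0)²(0.4) + (1)²(0.2) + (2)²(0.1) + (3)²(0.1) + (4)²(0.1) + (5)²(0.1) = 5.6
Var(Z) = E[Z²] − (E[Z])² = 5.6 − (1.6)² = 3.04

3.04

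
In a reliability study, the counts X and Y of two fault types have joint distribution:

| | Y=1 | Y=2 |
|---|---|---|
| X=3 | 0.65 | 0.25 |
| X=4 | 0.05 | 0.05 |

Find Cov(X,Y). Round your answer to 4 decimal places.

E[X] = 3.1,  E[Y] = 1.3
E[XY] = 4.05
Cov(X,Y) = E[XY] − E[X]E[Y] = 4.05 − (3.1)(1.3) = 0.02

0.0200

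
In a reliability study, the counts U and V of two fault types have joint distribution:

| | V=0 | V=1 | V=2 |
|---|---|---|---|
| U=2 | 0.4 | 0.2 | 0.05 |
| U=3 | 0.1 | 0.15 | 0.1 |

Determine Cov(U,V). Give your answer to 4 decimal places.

E[U] = 2.35,  E[V] = 0.65
E[UV] = 1.65
Cov(U,V) = E[UV] − E[U]E[V] = 1.65 − (2.35)(0.65) = 0.1225

0.1225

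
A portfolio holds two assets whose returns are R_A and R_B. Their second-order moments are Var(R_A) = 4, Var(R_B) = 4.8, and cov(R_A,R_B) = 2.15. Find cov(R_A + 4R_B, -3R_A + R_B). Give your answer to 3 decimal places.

cov(R_A + 4R_B, -3R_A + R_B) = (1)(-3)Var(R_A) + (4)(1)Var(R_B) + [(1)(1) + (4)(-3)]cov(R_A,R_B)
= -3·4 + 4·4.8 + -11·2.15 = -16.45

-16.450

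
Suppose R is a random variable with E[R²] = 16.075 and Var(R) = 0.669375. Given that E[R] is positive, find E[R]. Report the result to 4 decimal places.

(E[R])² = E[R²] − Var(R) = 16.075 − 0.669375 = 15.405625
E[R] = √15.405625 = 3.925

3.9250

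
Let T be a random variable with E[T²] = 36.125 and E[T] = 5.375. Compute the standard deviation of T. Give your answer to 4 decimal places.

Var(T) = 36.125 − (5.375)² = 7.234375
sd(T) = √7.234375 ≈ 2.6897

2.6897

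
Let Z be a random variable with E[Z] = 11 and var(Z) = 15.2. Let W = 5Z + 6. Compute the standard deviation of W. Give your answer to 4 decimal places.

19.4936

var(5Z + 6) = (5)²·15.2 = 380
SD(W) = √380 ≈ 19.4936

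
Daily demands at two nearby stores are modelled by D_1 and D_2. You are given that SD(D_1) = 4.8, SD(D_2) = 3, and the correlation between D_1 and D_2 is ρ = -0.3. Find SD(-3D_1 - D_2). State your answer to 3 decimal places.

13.800

Var(D_1) = (4.8)² = 23.04;  Var(D_2) = (3)² = 9
Cov(D_1,D_2) = ρ·SD(D_1)·SD(D_2) = -0.3·4.8·3 = -4.32
Var(-3D_1 - D_2) = (-3)²·Var(D_1) + (-1)²·Var(D_2) + 2·(-3)·(-1)·Cov(D_1,D_2)
= 9·23.04 + 1·9 + 6·-4.32 = 190.44
SD(-3D_1 - D_2) = √190.44 ≈ 13.800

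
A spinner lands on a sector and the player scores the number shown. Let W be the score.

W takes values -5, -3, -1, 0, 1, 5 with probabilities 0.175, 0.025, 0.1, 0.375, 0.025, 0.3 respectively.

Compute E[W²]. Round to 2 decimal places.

E[W²] = (-5)²(0.175) + (-3)²(0.025) + (-1)²(0.1) + (0)²(0.375) + (1)²(0.025) + (5)²(0.3) = 12.225

12.23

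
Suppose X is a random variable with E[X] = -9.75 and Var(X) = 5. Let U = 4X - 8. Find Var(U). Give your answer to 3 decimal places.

80.000

Var(4X - 8) = (4)²·Var(X) = 16·5 = 80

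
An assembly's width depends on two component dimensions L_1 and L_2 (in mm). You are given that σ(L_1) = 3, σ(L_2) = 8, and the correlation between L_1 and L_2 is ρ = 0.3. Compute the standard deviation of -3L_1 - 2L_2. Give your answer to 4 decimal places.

20.5767

Var(L_1) = (3)² = 9;  Var(L_2) = (8)² = 64
Cov(L_1,L_2) = ρ·σ(L_1)·σ(L_2) = 0.3·3·8 = 7.2
Var(-3L_1 - 2L_2) = (-3)²·Var(L_1) + (-2)²·Var(L_2) + 2·(-3)·(-2)·Cov(L_1,L_2)
= 9·9 + 4·64 + 12·7.2 = 423.4
σ(-3L_1 - 2L_2) = √423.4 ≈ 20.5767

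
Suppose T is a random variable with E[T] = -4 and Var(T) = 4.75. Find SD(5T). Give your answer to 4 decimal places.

10.8972

Var(5T) = (5)²·4.75 = 118.75
SD(5T) = √118.75 ≈ 10.8972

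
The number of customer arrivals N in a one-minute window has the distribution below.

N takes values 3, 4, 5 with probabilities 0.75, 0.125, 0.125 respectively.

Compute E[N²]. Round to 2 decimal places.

11.88

E[N²] = (3)²(0.75) + (4)²(0.125) + (5)²(0.125) = 11.875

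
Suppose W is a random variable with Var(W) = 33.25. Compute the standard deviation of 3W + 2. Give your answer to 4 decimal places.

17.2988

Var(3W + 2) = (3)²·33.25 = 299.25
SD(3W + 2) = √299.25 ≈ 17.2988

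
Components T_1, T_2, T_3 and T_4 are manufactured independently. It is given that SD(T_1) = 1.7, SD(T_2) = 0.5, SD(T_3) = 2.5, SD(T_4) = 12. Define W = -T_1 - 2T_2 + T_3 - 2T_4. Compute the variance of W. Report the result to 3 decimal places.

V(T_1) = 2.89, V(T_2) = 0.25, V(T_3) = 6.25, V(T_4) = 144
By independence, V(W) = (-1)²V(T_1) + (-2)²V(T_2) + (1)²V(T_3) + (-2)²V(T_4)
= (-1)²·2.89 + (-2)²·0.25 + (1)²·6.25 + (-2)²·144 = 586.14

586.140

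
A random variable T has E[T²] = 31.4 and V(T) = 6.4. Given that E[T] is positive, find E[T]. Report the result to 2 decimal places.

5.00

(E[T])² = E[T²] − V(T) = 31.4 − 6.4 = 25
E[T] = √25 = 5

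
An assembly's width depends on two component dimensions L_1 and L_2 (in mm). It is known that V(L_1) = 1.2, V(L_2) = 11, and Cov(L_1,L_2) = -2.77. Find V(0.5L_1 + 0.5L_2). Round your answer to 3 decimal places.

V(0.5L_1 + 0.5L_2) = (0.5)²·V(L_1) + (0.5)²·V(L_2) + 2·(0.5)·(0.5)·Cov(L_1,L_2)
= 0.25·1.2 + 0.25·11 + 0.5·-2.77 = 1.665

1.665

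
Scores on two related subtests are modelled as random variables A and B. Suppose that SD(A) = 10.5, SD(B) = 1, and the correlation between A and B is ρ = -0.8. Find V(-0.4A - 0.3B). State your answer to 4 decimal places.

15.7140

V(A) = (10.5)² = 110.25;  V(B) = (1)² = 1
Cov(A,B) = ρ·SD(A)·SD(B) = -0.8·10.5·1 = -8.4
V(-0.4A - 0.3B) = (-0.4)²·V(A) + (-0.3)²·V(B) + 2·(-0.4)·(-0.3)·Cov(A,B)
= 0.16·110.25 + 0.09·1 + 0.24·-8.4 = 15.714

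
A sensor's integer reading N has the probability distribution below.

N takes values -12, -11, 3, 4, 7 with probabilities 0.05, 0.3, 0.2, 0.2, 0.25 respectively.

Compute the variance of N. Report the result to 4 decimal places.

60.1875

E[N] = (-12)(0.05) + (-11)(0.3) + (3)(0.2) + (4)(0.2) + (7)(0.25) = -0.75
E[N²] = (-12)²(0.05) + (-11)²(0.3) + (3)²(0.2) + (4)²(0.2) + (7)²(0.25) = 60.75
Var(N) = E[N²] − (E[N])² = 60.75 − (-0.75)² = 60.1875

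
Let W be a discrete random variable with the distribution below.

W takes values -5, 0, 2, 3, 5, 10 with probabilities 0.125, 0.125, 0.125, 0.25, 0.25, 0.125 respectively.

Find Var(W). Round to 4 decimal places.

E[W] = (-5)(0.125) + (0)(0.125) + (2)(0.125) + (3)(0.25) + (5)(0.25) + (10)(0.125) = 2.875
E[W²] = (-5)²(0.125) + (0)²(0.125) + (2)²(0.125) + (3)²(0.25) + (5)²(0.25) + (10)²(0.125) = 24.625
Var(W) = E[W²] − (E[W])² = 24.625 − (2.875)² = 16.359375

16.3594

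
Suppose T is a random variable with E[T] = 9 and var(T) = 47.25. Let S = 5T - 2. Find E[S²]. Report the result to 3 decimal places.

E[5T - 2] = 5·9 − 2 = 43
var(5T - 2) = (5)²·47.25 = 1181.25
E[S²] = var(S) + (E[S])² = 1181.25 + (43)² = 3030.25

3030.250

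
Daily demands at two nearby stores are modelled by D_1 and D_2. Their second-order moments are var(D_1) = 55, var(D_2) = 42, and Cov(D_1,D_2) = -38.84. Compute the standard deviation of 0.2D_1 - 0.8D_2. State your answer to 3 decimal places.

var(0.2D_1 - 0.8D_2) = (0.2)²·var(D_1) + (-0.8)²·var(D_2) + 2·(0.2)·(-0.8)·Cov(D_1,D_2)
= 0.04·55 + 0.64·42 + -0.32·-38.84 = 41.5088
sd(0.2D_1 - 0.8D_2) = √41.5088 ≈ 6.443

6.443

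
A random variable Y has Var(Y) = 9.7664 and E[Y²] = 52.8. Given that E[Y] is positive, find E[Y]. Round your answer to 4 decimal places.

(E[Y])² = E[Y²] − Var(Y) = 52.8 − 9.7664 = 43.0336
E[Y] = √43.0336 = 6.56

6.5600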